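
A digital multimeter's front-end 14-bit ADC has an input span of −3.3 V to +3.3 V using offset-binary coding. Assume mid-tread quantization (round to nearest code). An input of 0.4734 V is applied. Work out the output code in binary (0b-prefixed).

Full-scale span = 6.6 V; LSB = 6.6/2^14 = 402.83 µV.
(V_in − V_low)/LSB = (0.4734 − (−3.3)) / 0.000402832 = 9367.180.
So the output code is 9367.
In binary (0b-prefixed): 0b10010010010111.

code 0b10010010010111 (decimal 9367)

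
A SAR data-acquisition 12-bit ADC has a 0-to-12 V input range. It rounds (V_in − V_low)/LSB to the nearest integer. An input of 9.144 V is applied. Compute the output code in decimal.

With 4096 levels over 12 V, one step is 2.930 mV.
(V_in − V_low)/LSB = (9.144 − 0) / 0.00292969 = 3121.152.
Round → code 3121.

code 3121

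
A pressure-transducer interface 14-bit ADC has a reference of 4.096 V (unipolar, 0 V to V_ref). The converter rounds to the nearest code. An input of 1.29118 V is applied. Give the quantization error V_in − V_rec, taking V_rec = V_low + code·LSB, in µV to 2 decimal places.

LSB = 4.096/2^14 = 250.00 µV.
Scaled input = 5164.7200 LSBs, so code = 5165.
Code 5165 maps back to 0 + 5165×0.00025 V = 1.29125 V.
Difference: -7e-05 V → -70.00 µV.

-70.00 µV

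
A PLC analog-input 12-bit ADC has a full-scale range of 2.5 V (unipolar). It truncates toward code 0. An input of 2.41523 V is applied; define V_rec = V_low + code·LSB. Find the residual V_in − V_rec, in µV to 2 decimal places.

LSB = 2.5/2^12 = 0.610 mV.
(V_in − V_low)/LSB = (2.41523 − 0)/0.000610352 = 3957.1128 → code 3957 (floor).
V_rec = 0 + 3957·0.000610352 = 2.4151611 V.
Error = 2.41523 − 2.4151611 = 6.88672e-05 V = 68.87 µV.

68.87 µV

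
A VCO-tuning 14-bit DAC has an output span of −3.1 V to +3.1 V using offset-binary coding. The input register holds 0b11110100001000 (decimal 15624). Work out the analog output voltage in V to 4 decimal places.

LSB = 6.2 V / 2^14 = 378.42 µV.
Code 0b11110100001000 = 15624 decimal.
V_out = (−3.1) + 15624 × 0.000378418 V = 2.8124 V.

2.8124 V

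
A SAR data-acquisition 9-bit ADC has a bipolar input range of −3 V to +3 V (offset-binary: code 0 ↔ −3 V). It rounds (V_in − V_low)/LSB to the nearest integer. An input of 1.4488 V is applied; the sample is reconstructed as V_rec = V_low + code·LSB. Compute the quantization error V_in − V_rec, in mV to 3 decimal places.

One LSB is 6 V / 512 = 11.719 mV.
(V_in − V_low)/LSB = (1.4488 − (−3))/0.0117188 = 379.6309 → code 380 (round).
V_rec = (−3) + 380·0.0117188 = 1.453125 V.
Error = 1.4488 − 1.453125 = -0.004325 V = -4.325 mV.

-4.325 mV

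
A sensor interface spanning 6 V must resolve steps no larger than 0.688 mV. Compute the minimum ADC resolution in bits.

14 bits

Number of steps required ≥ 6 V / 0.688 mV = 8720.93.
Need 2^N ≥ 8720.93; 2^13 = 8192, 2^14 = 16384.
Minimum N = 14.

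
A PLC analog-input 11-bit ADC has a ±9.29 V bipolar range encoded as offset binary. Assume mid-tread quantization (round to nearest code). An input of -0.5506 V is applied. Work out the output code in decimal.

Full-scale span = 18.58 V; LSB = 18.58/2^11 = 9.072 mV.
(V_in − V_low)/LSB = (-0.5506 − (−9.29)) / 0.00907227 = 963.310.
round(963.310) = 963.

code 963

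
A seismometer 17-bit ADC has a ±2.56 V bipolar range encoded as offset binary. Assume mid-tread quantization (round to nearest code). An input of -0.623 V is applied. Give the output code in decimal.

LSB = 5.12 V / 131072 = 39.06 µV.
Input sits at 49587.200 steps above V_low.
Round → code 49587.

code 49587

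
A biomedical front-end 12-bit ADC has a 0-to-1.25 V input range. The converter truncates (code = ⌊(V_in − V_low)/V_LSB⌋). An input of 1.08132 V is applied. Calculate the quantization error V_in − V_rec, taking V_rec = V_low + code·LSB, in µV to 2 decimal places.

82.21 µV

Step size: 1.25 V ÷ 2^12 = 305.18 µV.
(V_in − V_low)/LSB = (1.08132 − 0)/0.000305176 = 3543.2694 → code 3543 (floor).
V_rec = 0 + 3543·0.000305176 = 1.0812378 V.
Difference: 8.2207e-05 V → 82.21 µV.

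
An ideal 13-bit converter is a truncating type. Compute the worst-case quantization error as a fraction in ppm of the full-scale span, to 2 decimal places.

Truncating → worst-case error = 1 LSB = V_FS/2^13, so 1e+06/8192 = 122.07 ppm of full scale.

122.07 ppm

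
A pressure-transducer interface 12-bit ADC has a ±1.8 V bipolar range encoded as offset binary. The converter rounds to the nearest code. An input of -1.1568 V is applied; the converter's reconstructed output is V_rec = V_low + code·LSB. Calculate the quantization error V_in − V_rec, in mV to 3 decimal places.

One LSB is 3.6 V / 4096 = 0.879 mV.
(V_in − V_low)/LSB = (-1.1568 − (−1.8))/0.000878906 = 731.8187 → code 732 (round).
Reconstructed: -1.1566406 V.
Difference: -0.000159375 V → -0.159 mV.

-0.159 mV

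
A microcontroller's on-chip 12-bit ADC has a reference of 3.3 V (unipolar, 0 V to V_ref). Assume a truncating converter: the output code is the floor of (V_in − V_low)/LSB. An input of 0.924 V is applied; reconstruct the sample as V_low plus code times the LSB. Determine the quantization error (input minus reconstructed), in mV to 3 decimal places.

LSB = 3.3/2^12 = 0.806 mV.
(0.924 − 0)/0.000805664 = 1146.8800; ⌊·⌋ gives code 1146.
V_rec = 0 + 1146·0.000805664 = 0.92329102 V.
Difference: 0.000708984 V → 0.709 mV.

0.709 mV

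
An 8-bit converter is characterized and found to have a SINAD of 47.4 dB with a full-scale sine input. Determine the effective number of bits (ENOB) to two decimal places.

7.58 bits

ENOB = (SINAD − 1.76) / 6.02 = (47.4 − 1.76)/6.02 = 7.581.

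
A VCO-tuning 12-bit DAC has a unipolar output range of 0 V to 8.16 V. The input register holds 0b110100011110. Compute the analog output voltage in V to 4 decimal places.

LSB = 8.16 V / 2^12 = 1.992 mV.
Code 0b110100011110 = 3358 decimal.
V_out = 0 + 3358 × 0.00199219 V = 6.68977 V.

6.6898 V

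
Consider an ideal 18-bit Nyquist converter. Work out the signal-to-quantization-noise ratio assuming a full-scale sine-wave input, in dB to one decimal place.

SNR ≈ 6.02·N + 1.76 dB = 6.02·18 + 1.76 = 110.12 dB.

110.1 dB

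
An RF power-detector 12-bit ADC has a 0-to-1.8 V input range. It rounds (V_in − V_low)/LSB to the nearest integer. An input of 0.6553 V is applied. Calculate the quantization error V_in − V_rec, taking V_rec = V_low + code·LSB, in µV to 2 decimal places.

Step size: 1.8 V ÷ 2^12 = 439.45 µV.
(0.6553 − 0)/0.000439453 = 1491.1716; round gives code 1491.
V_rec = 0 + 1491·0.000439453 = 0.65522461 V.
Error = 0.6553 − 0.65522461 = 7.53906e-05 V = 75.39 µV.

75.39 µV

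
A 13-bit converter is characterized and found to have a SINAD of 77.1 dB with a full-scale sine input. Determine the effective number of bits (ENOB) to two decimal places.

12.51 bits

ENOB = (SINAD − 1.76) / 6.02 = (77.1 − 1.76)/6.02 = 12.515.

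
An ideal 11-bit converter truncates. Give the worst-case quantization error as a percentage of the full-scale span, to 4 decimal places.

Truncating → worst-case error = 1 LSB = V_FS/2^11, so 100/2048 = 0.0488281 % of full scale.

0.0488 %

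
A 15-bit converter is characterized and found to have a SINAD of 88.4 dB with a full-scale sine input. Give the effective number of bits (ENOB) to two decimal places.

ENOB = (SINAD − 1.76) / 6.02 = (88.4 − 1.76)/6.02 = 14.392.

14.39 bits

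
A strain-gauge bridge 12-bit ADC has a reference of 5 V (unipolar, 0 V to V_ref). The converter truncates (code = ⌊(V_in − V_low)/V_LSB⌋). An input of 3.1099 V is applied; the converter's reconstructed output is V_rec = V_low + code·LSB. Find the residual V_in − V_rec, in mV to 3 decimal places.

One LSB is 5 V / 4096 = 1.221 mV.
Scaled input = 2547.6301 LSBs, so code = 2547.
Code 2547 maps back to 0 + 2547×0.0012207 V = 3.1091309 V.
Error = 3.1099 − 3.1091309 = 0.000769141 V = 0.769 mV.

0.769 mV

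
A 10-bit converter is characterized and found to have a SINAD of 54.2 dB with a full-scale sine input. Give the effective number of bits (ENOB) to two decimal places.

ENOB = (SINAD − 1.76) / 6.02 = (54.2 − 1.76)/6.02 = 8.711.

8.71 bits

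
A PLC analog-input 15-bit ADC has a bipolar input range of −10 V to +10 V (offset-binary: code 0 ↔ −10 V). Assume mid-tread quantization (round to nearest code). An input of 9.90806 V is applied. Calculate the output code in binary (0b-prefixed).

With 32768 levels over 20 V, one step is 0.610 mV.
(9.90806 − (−10)) / 0.000610352 = 32617.366 LSBs.
round(32617.366) = 32617.
In binary (0b-prefixed): 0b111111101101001.

code 0b111111101101001 (decimal 32617)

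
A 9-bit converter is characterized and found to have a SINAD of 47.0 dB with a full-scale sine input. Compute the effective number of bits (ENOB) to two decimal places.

ENOB = (SINAD − 1.76) / 6.02 = (47.0 − 1.76)/6.02 = 7.515.

7.51 bits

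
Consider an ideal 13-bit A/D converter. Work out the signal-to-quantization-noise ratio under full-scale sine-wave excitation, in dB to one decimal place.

SNR ≈ 6.02·N + 1.76 dB = 6.02·13 + 1.76 = 80.02 dB.

80.0 dB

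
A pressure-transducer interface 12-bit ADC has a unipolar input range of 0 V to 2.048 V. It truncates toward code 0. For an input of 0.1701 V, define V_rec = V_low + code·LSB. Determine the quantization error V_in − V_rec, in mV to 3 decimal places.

One LSB is 2.048 V / 4096 = 0.500 mV.
(V_in − V_low)/LSB = (0.1701 − 0)/0.0005 = 340.2000 → code 340 (floor).
Reconstructed: 0.17 V.
V_in − V_rec = 0.0001 V = 0.100 mV.

0.100 mV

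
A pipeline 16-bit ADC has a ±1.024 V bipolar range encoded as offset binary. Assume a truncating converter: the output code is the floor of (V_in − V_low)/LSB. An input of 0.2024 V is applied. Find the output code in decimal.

Full-scale span = 2.048 V; LSB = 2.048/2^16 = 31.25 µV.
(0.2024 − (−1.024)) / 3.125e-05 = 39244.800 LSBs.
⌊·⌋(39244.800) = 39244.

code 39244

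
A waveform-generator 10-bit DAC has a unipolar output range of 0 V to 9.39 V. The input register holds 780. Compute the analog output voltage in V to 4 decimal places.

LSB = 9.39 V / 2^10 = 9.170 mV.
V_out = 0 + 780 × 0.00916992 V = 7.15254 V.

7.1525 V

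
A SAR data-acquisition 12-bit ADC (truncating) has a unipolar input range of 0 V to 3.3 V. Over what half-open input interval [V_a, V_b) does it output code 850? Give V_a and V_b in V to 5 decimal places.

[0.68481 V, 0.68562 V)

LSB = 3.3/2^12 = 0.806 mV.
V_a = V_low + 850·LSB = 0.684814 V; V_b = V_low + 851·LSB = 0.68562 V.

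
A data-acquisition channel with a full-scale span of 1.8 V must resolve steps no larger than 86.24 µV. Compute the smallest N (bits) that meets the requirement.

Number of steps required ≥ 1.8 V / 86.24 µV = 20871.99.
Need 2^N ≥ 20871.99; 2^14 = 16384, 2^15 = 32768.
Minimum N = 15.

15 bits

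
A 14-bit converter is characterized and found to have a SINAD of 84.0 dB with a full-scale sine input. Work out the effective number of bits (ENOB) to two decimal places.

ENOB = (SINAD − 1.76) / 6.02 = (84.0 − 1.76)/6.02 = 13.661.

13.66 bits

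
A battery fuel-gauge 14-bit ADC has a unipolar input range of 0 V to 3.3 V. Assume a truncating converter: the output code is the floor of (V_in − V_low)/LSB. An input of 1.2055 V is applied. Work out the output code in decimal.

Full-scale span = 3.3 V; LSB = 3.3/2^14 = 201.42 µV.
Input sits at 5985.125 steps above V_low.
Floor → code 5985.

code 5985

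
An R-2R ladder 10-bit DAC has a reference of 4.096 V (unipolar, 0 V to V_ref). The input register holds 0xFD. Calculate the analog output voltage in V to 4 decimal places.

LSB = 4.096 V / 2^10 = 4.000 mV.
Code 0xFD = 253 decimal.
V_out = 0 + 253 × 0.004 V = 1.012 V.

1.0120 V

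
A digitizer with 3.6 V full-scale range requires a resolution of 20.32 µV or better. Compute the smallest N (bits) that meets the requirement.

18 bits

Number of steps required ≥ 3.6 V / 20.32 µV = 177165.35.
Need 2^N ≥ 177165.35; 2^17 = 131072, 2^18 = 262144.
Minimum N = 18.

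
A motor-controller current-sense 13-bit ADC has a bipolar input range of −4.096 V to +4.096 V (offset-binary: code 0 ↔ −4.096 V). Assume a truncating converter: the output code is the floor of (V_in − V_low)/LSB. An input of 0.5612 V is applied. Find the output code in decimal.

Full-scale span = 8.192 V; LSB = 8.192/2^13 = 1.000 mV.
Input sits at 4657.200 steps above V_low.
⌊·⌋(4657.200) = 4657.

code 4657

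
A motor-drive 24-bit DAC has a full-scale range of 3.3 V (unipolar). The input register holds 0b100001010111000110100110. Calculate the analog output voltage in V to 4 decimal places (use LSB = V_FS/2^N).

LSB = 3.3 V / 2^24 = 0.20 µV.
Code 0b100001010111000110100110 = 8745382 decimal.
V_out = 0 + 8745382 × 1.96695e-07 V = 1.72018 V.

1.7202 V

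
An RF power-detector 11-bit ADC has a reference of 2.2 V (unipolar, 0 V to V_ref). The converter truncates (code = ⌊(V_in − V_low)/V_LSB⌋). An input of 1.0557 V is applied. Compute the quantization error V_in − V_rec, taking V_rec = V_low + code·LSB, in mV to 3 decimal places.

LSB = 2.2/2^11 = 1.074 mV.
(V_in − V_low)/LSB = (1.0557 − 0)/0.00107422 = 982.7607 → code 982 (floor).
V_rec = 0 + 982·0.00107422 = 1.0548828 V.
Difference: 0.000817187 V → 0.817 mV.

0.817 mV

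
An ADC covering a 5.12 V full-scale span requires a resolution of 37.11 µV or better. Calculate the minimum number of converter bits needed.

18 bits

Number of steps required ≥ 5.12 V / 37.11 µV = 137968.20.
Need 2^N ≥ 137968.20; 2^17 = 131072, 2^18 = 262144.
Minimum N = 18.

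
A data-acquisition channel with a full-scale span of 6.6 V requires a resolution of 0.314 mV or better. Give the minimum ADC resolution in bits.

15 bits

Number of steps required ≥ 6.6 V / 0.314 mV = 21019.11.
Need 2^N ≥ 21019.11; 2^14 = 16384, 2^15 = 32768.
Minimum N = 15.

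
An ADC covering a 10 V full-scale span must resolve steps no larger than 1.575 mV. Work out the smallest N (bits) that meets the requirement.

Number of steps required ≥ 10 V / 1.575 mV = 6349.21.
Need 2^N ≥ 6349.21; 2^12 = 4096, 2^13 = 8192.
Minimum N = 13.

13 bits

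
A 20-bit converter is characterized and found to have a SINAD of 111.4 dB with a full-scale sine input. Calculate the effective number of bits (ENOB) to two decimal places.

ENOB = (SINAD − 1.76) / 6.02 = (111.4 − 1.76)/6.02 = 18.213.

18.21 bits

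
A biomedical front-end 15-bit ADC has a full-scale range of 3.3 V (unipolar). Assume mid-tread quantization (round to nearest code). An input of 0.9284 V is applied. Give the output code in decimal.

code 9219

LSB = 3.3 V / 32768 = 100.71 µV.
(0.9284 − 0) / 0.000100708 = 9218.731 LSBs.
round(9218.731) = 9219.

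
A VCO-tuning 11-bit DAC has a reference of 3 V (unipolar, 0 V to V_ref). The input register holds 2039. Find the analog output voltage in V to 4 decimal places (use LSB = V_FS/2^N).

LSB = 3 V / 2^11 = 1.465 mV.
V_out = 0 + 2039 × 0.00146484 V = 2.98682 V.

2.9868 V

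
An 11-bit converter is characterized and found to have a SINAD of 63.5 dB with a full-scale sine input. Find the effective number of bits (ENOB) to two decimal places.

ENOB = (SINAD − 1.76) / 6.02 = (63.5 − 1.76)/6.02 = 10.256.

10.26 bits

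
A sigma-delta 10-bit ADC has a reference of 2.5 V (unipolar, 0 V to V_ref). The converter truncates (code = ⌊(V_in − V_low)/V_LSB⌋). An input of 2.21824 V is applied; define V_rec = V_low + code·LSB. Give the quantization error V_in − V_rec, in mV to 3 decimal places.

One LSB is 2.5 V / 1024 = 2.441 mV.
Scaled input = 908.5911 LSBs, so code = 908.
Reconstructed: 2.2167969 V.
V_in − V_rec = 0.00144312 V = 1.443 mV.

1.443 mV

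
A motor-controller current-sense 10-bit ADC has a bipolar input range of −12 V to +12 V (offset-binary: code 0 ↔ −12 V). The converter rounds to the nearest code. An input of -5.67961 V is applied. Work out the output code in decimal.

code 270

Full-scale span = 24 V; LSB = 24/2^10 = 23.438 mV.
(-5.67961 − (−12)) / 0.0234375 = 269.670 LSBs.
So the output code is 270.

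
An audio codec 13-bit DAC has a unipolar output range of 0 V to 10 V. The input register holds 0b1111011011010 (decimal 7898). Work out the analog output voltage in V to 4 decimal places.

9.6411 V

LSB = 10 V / 2^13 = 1.221 mV.
Code 0b1111011011010 = 7898 decimal.
V_out = 0 + 7898 × 0.0012207 V = 9.64111 V.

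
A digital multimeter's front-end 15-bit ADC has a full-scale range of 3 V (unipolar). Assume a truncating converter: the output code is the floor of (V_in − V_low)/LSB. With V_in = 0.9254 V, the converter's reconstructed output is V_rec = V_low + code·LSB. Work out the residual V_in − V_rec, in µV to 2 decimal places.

LSB = 3/2^15 = 91.55 µV.
(V_in − V_low)/LSB = (0.9254 − 0)/9.15527e-05 = 10107.8357 → code 10107 (floor).
Reconstructed: 0.92532349 V.
Difference: 7.65137e-05 V → 76.51 µV.

76.51 µV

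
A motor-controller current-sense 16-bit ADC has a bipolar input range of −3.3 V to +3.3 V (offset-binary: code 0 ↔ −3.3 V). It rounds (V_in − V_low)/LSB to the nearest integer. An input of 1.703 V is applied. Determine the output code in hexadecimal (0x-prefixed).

With 65536 levels over 6.6 V, one step is 100.71 µV.
(1.703 − (−3.3)) / 0.000100708 = 49678.274 LSBs.
Round → code 49678.
In hexadecimal (0x-prefixed): 0xC20E.

code 0xC20E (decimal 49678)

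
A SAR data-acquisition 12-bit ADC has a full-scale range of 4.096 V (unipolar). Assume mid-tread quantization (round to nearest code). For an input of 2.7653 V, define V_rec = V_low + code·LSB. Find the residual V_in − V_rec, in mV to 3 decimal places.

0.300 mV

Step size: 4.096 V ÷ 2^12 = 1.000 mV.
(V_in − V_low)/LSB = (2.7653 − 0)/0.001 = 2765.3000 → code 2765 (round).
Reconstructed: 2.765 V.
V_in − V_rec = 0.0003 V = 0.300 mV.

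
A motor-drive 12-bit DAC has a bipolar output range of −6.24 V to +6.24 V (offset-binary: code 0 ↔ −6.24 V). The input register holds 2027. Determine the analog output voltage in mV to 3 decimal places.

LSB = 12.48 V / 2^12 = 3.047 mV.
V_out = (−6.24) + 2027 × 0.00304688 V = -0.0639844 V.
= -63.984 mV.

-63.984 mV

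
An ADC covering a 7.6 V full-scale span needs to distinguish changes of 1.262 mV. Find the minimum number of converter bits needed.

Number of steps required ≥ 7.6 V / 1.262 mV = 6022.19.
Need 2^N ≥ 6022.19; 2^12 = 4096, 2^13 = 8192.
Minimum N = 13.

13 bits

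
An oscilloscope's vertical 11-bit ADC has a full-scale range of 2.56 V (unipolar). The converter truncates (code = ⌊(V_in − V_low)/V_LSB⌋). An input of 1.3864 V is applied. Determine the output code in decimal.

code 1109

With 2048 levels over 2.56 V, one step is 1.250 mV.
(1.3864 − 0) / 0.00125 = 1109.120 LSBs.
So the output code is 1109.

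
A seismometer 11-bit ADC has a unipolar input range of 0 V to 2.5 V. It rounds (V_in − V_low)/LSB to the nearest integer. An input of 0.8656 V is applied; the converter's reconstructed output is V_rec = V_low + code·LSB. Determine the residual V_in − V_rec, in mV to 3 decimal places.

LSB = 2.5/2^11 = 1.221 mV.
(V_in − V_low)/LSB = (0.8656 − 0)/0.0012207 = 709.0995 → code 709 (round).
V_rec = 0 + 709·0.0012207 = 0.86547852 V.
V_in − V_rec = 0.000121484 V = 0.121 mV.

0.121 mV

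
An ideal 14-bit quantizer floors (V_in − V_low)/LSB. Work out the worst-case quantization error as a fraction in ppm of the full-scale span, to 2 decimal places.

61.04 ppm

Truncating → worst-case error = 1 LSB = V_FS/2^14, so 1e+06/16384 = 61.0352 ppm of full scale.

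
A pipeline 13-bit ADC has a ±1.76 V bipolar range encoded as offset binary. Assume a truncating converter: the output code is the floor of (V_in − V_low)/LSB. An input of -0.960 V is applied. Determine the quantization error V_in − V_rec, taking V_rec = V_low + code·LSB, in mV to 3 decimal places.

0.352 mV

Step size: 3.52 V ÷ 2^13 = 429.69 µV.
(V_in − V_low)/LSB = (-0.960 − (−1.76))/0.000429688 = 1861.8182 → code 1861 (floor).
V_rec = (−1.76) + 1861·0.000429688 = -0.96035156 V.
V_in − V_rec = 0.000351562 V = 0.352 mV.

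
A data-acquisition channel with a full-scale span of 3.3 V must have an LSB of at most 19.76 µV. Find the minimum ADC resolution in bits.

Number of steps required ≥ 3.3 V / 19.76 µV = 167004.05.
Need 2^N ≥ 167004.05; 2^17 = 131072, 2^18 = 262144.
Minimum N = 18.

18 bits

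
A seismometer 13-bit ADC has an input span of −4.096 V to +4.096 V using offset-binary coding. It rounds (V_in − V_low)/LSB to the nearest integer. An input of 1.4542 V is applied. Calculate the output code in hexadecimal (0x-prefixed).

LSB = 8.192 V / 8192 = 1.000 mV.
Input sits at 5550.200 steps above V_low.
Round → code 5550.
In hexadecimal (0x-prefixed): 0x15AE.

code 0x15AE (decimal 5550)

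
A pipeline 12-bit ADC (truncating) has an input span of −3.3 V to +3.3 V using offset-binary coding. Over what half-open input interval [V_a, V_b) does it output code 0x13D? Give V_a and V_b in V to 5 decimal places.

LSB = 6.6/2^12 = 1.611 mV.
Code 0x13D = 317 decimal.
V_a = V_low + 317·LSB = -2.78921 V; V_b = V_low + 318·LSB = -2.7876 V.

[-2.78921 V, -2.78760 V)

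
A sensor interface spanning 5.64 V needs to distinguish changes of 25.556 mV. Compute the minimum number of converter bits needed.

Number of steps required ≥ 5.64 V / 25.556 mV = 220.69.
Need 2^N ≥ 220.69; 2^7 = 128, 2^8 = 256.
Minimum N = 8.

8 bits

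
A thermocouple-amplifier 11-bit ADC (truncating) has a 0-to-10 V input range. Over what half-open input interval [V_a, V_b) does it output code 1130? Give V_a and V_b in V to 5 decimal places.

[5.51758 V, 5.52246 V)

LSB = 10/2^11 = 4.883 mV.
V_a = V_low + 1130·LSB = 5.51758 V; V_b = V_low + 1131·LSB = 5.52246 V.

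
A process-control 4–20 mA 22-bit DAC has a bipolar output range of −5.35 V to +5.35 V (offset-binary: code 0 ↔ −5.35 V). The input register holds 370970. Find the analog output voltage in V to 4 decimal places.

LSB = 10.7 V / 2^22 = 2.55 µV.
V_out = (−5.35) + 370970 × 2.55108e-06 V = -4.40363 V.

-4.4036 V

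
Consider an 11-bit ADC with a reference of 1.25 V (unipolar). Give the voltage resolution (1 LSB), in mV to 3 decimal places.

Full-scale span = 1.25 V.
LSB = 1.25 / 2^11 = 1.25 / 2048 = 0.000610352 V = 0.610 mV.

0.610 mV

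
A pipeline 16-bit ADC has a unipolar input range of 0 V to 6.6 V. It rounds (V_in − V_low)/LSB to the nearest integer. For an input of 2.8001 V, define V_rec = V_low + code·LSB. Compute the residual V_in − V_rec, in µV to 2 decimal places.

One LSB is 6.6 V / 65536 = 100.71 µV.
Scaled input = 27804.1445 LSBs, so code = 27804.
V_rec = 0 + 27804·0.000100708 = 2.8000854 V.
V_in − V_rec = 1.45508e-05 V = 14.55 µV.

14.55 µV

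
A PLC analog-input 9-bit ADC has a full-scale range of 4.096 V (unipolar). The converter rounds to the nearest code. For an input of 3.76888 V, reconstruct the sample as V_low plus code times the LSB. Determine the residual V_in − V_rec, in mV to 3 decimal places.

0.880 mV

LSB = 4.096/2^9 = 8.000 mV.
Scaled input = 471.1100 LSBs, so code = 471.
Reconstructed: 3.768 V.
V_in − V_rec = 0.00088 V = 0.880 mV.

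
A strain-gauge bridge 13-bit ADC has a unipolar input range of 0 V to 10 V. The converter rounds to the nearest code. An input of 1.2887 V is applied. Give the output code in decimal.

code 1056

Full-scale span = 10 V; LSB = 10/2^13 = 1.221 mV.
(1.2887 − 0) / 0.0012207 = 1055.703 LSBs.
round(1055.703) = 1056.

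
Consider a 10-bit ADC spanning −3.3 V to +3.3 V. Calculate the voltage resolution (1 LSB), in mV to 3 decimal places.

6.445 mV

Full-scale span = 6.6 V.
LSB = 6.6 / 2^10 = 6.6 / 1024 = 0.00644531 V = 6.445 mV.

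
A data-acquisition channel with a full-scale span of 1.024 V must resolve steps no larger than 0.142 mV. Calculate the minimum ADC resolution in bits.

13 bits

Number of steps required ≥ 1.024 V / 0.142 mV = 7211.27.
Need 2^N ≥ 7211.27; 2^12 = 4096, 2^13 = 8192.
Minimum N = 13.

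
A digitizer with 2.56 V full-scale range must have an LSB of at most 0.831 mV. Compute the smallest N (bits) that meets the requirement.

12 bits

Number of steps required ≥ 2.56 V / 0.831 mV = 3080.63.
Need 2^N ≥ 3080.63; 2^11 = 2048, 2^12 = 4096.
Minimum N = 12.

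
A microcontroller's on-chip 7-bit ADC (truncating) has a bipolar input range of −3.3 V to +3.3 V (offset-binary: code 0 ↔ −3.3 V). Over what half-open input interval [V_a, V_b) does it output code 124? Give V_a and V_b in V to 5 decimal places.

LSB = 6.6/2^7 = 51.562 mV.
V_a = V_low + 124·LSB = 3.09375 V; V_b = V_low + 125·LSB = 3.14531 V.

[3.09375 V, 3.14531 V)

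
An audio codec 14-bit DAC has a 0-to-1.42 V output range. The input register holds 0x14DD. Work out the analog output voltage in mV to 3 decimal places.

LSB = 1.42 V / 2^14 = 86.67 µV.
Code 0x14DD = 5341 decimal.
V_out = 0 + 5341 × 8.66699e-05 V = 0.462904 V.
= 462.904 mV.

462.904 mV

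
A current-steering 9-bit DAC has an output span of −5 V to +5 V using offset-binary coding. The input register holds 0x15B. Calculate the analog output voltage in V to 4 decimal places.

LSB = 10 V / 2^9 = 19.531 mV.
Code 0x15B = 347 decimal.
V_out = (−5) + 347 × 0.0195312 V = 1.77734 V.

1.7773 V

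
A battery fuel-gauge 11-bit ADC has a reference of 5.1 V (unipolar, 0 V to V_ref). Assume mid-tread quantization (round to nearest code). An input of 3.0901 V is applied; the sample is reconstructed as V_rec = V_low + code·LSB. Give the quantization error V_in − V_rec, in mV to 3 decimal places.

-0.281 mV

One LSB is 5.1 V / 2048 = 2.490 mV.
(V_in − V_low)/LSB = (3.0901 − 0)/0.00249023 = 1240.8872 → code 1241 (round).
Code 1241 maps back to 0 + 1241×0.00249023 V = 3.0903809 V.
Error = 3.0901 − 3.0903809 = -0.000280859 V = -0.281 mV.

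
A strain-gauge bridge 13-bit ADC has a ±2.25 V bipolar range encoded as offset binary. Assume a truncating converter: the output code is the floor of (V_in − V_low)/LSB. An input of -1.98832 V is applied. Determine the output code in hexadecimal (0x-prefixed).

code 0x1DC (decimal 476)

With 8192 levels over 4.5 V, one step is 0.549 mV.
Input sits at 476.374 steps above V_low.
⌊·⌋(476.374) = 476.
In hexadecimal (0x-prefixed): 0x1DC.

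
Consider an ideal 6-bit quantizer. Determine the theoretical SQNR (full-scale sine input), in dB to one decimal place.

37.9 dB

SNR ≈ 6.02·N + 1.76 dB = 6.02·6 + 1.76 = 37.88 dB.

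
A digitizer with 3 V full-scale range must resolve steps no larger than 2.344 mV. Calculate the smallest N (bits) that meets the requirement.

11 bits

Number of steps required ≥ 3 V / 2.344 mV = 1279.86.
Need 2^N ≥ 1279.86; 2^10 = 1024, 2^11 = 2048.
Minimum N = 11.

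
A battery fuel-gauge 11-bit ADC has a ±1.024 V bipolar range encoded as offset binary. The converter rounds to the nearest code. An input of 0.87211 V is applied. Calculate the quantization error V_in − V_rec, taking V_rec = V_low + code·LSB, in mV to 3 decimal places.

LSB = 2.048/2^11 = 1.000 mV.
(0.87211 − (−1.024))/0.001 = 1896.1100; round gives code 1896.
Code 1896 maps back to (−1.024) + 1896×0.001 V = 0.872 V.
Error = 0.87211 − 0.872 = 0.00011 V = 0.110 mV.

0.110 mV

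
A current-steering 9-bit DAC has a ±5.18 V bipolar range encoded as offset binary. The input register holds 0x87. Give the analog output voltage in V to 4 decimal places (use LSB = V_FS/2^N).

LSB = 10.36 V / 2^9 = 20.234 mV.
Code 0x87 = 135 decimal.
V_out = (−5.18) + 135 × 0.0202344 V = -2.44836 V.

-2.4484 V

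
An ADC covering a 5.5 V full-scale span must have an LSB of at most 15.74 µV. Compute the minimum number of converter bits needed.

19 bits

Number of steps required ≥ 5.5 V / 15.74 µV = 349428.21.
Need 2^N ≥ 349428.21; 2^18 = 262144, 2^19 = 524288.
Minimum N = 19.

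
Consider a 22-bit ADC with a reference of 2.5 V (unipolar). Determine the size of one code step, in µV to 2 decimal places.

0.60 µV

Full-scale span = 2.5 V.
LSB = 2.5 / 2^22 = 2.5 / 4194304 = 5.96046e-07 V = 0.60 µV.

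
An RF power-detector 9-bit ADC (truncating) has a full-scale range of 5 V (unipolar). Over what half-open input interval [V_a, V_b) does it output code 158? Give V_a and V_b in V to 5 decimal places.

[1.54297 V, 1.55273 V)

LSB = 5/2^9 = 9.766 mV.
V_a = V_low + 158·LSB = 1.54297 V; V_b = V_low + 159·LSB = 1.55273 V.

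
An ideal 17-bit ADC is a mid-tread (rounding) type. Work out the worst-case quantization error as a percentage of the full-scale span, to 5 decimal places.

0.00038 %

Rounding → worst-case error = ½ LSB = V_FS/2^18, so 100/262144 = 0.00038147 % of full scale.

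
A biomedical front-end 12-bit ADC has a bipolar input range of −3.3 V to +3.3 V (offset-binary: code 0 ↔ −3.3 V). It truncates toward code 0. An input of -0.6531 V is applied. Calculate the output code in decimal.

With 4096 levels over 6.6 V, one step is 1.611 mV.
(-0.6531 − (−3.3)) / 0.00161133 = 1642.682 LSBs.
⌊·⌋(1642.682) = 1642.

code 1642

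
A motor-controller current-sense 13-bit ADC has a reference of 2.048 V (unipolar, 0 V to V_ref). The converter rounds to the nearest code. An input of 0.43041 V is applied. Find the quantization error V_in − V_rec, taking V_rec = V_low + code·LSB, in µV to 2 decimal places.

-90.00 µV

LSB = 2.048/2^13 = 250.00 µV.
Scaled input = 1721.6400 LSBs, so code = 1722.
Code 1722 maps back to 0 + 1722×0.00025 V = 0.4305 V.
Error = 0.43041 − 0.4305 = -9e-05 V = -90.00 µV.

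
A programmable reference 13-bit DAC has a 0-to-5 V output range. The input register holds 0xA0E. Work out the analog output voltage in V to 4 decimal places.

LSB = 5 V / 2^13 = 0.610 mV.
Code 0xA0E = 2574 decimal.
V_out = 0 + 2574 × 0.000610352 V = 1.57104 V.

1.5710 V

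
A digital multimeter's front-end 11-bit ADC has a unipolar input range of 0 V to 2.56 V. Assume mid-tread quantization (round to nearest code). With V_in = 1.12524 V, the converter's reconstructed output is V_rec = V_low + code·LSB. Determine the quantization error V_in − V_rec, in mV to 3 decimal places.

LSB = 2.56/2^11 = 1.250 mV.
(V_in − V_low)/LSB = (1.12524 − 0)/0.00125 = 900.1920 → code 900 (round).
Reconstructed: 1.125 V.
Error = 1.12524 − 1.125 = 0.00024 V = 0.240 mV.

0.240 mV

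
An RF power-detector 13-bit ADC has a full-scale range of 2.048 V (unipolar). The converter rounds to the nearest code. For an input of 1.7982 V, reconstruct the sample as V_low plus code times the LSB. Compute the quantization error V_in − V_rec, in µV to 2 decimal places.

-50.00 µV

LSB = 2.048/2^13 = 250.00 µV.
Scaled input = 7192.8000 LSBs, so code = 7193.
V_rec = 0 + 7193·0.00025 = 1.79825 V.
Error = 1.7982 − 1.79825 = -5e-05 V = -50.00 µV.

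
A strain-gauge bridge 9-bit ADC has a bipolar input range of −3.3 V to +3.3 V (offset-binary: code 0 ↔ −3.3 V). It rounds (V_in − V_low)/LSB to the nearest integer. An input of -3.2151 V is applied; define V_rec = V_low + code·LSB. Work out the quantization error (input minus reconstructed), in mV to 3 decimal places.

-5.334 mV

Step size: 6.6 V ÷ 2^9 = 12.891 mV.
Scaled input = 6.5862 LSBs, so code = 7.
Reconstructed: -3.2097656 V.
Difference: -0.00533437 V → -5.334 mV.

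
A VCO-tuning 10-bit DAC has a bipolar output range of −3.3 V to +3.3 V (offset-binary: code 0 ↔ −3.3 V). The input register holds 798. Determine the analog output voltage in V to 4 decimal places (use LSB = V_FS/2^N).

LSB = 6.6 V / 2^10 = 6.445 mV.
V_out = (−3.3) + 798 × 0.00644531 V = 1.84336 V.

1.8434 V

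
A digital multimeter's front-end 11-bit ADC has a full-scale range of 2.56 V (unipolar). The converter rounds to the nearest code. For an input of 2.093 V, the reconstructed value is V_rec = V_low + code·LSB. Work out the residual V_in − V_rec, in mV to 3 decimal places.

0.500 mV

Step size: 2.56 V ÷ 2^11 = 1.250 mV.
(2.093 − 0)/0.00125 = 1674.4000; round gives code 1674.
Reconstructed: 2.0925 V.
V_in − V_rec = 0.0005 V = 0.500 mV.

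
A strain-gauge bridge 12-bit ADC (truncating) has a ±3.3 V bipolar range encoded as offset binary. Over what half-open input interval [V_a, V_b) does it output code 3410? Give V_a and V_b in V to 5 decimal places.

LSB = 6.6/2^12 = 1.611 mV.
V_a = V_low + 3410·LSB = 2.19463 V; V_b = V_low + 3411·LSB = 2.19624 V.

[2.19463 V, 2.19624 V)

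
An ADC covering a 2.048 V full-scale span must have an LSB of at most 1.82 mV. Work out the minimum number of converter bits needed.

Number of steps required ≥ 2.048 V / 1.82 mV = 1125.27.
Need 2^N ≥ 1125.27; 2^10 = 1024, 2^11 = 2048.
Minimum N = 11.

11 bits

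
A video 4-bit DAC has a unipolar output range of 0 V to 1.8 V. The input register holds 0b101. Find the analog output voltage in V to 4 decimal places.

LSB = 1.8 V / 2^4 = 112.500 mV.
Code 0b101 = 5 decimal.
V_out = 0 + 5 × 0.1125 V = 0.5625 V.

0.5625 V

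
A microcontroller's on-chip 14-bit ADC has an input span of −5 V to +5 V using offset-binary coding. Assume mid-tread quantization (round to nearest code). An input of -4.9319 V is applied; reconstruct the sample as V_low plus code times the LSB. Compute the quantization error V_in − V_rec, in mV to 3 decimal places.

LSB = 10/2^14 = 0.610 mV.
Scaled input = 111.5750 LSBs, so code = 112.
V_rec = (−5) + 112·0.000610352 = -4.9316406 V.
V_in − V_rec = -0.000259375 V = -0.259 mV.

-0.259 mV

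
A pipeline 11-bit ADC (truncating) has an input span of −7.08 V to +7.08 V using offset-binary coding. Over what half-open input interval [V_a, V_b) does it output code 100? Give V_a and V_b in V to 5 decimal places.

LSB = 14.16/2^11 = 6.914 mV.
V_a = V_low + 100·LSB = -6.38859 V; V_b = V_low + 101·LSB = -6.38168 V.

[-6.38859 V, -6.38168 V)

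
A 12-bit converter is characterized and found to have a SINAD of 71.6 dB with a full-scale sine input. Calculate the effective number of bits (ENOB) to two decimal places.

ENOB = (SINAD − 1.76) / 6.02 = (71.6 − 1.76)/6.02 = 11.601.

11.60 bits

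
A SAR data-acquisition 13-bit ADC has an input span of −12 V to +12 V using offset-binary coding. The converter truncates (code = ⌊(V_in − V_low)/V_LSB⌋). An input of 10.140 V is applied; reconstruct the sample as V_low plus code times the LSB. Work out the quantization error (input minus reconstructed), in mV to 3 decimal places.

LSB = 24/2^13 = 2.930 mV.
(V_in − V_low)/LSB = (10.140 − (−12))/0.00292969 = 7557.1200 → code 7557 (floor).
Reconstructed: 10.139648 V.
V_in − V_rec = 0.000351562 V = 0.352 mV.

0.352 mV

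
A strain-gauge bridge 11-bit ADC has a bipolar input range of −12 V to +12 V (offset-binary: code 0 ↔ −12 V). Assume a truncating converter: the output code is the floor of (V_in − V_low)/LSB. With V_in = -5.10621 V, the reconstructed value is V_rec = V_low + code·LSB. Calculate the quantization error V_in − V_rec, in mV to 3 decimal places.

3.165 mV

One LSB is 24 V / 2048 = 11.719 mV.
(-5.10621 − (−12))/0.0117188 = 588.2701; ⌊·⌋ gives code 588.
V_rec = (−12) + 588·0.0117188 = -5.109375 V.
Difference: 0.003165 V → 3.165 mV.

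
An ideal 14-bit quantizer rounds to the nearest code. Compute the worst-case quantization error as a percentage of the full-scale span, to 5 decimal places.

0.00305 %

Rounding → worst-case error = ½ LSB = V_FS/2^15, so 100/32768 = 0.00305176 % of full scale.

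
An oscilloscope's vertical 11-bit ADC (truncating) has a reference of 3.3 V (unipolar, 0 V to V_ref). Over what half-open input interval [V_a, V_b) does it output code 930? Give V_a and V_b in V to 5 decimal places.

LSB = 3.3/2^11 = 1.611 mV.
V_a = V_low + 930·LSB = 1.49854 V; V_b = V_low + 931·LSB = 1.50015 V.

[1.49854 V, 1.50015 V)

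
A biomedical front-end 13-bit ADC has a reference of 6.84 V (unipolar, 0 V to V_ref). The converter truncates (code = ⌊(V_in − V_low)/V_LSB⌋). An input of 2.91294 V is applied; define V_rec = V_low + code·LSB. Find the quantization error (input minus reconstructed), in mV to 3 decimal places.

Step size: 6.84 V ÷ 2^13 = 0.835 mV.
Scaled input = 3488.7141 LSBs, so code = 3488.
V_rec = 0 + 3488·0.000834961 = 2.9123437 V.
Error = 2.91294 − 2.9123437 = 0.00059625 V = 0.596 mV.

0.596 mV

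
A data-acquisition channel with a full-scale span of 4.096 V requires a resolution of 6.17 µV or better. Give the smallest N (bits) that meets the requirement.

Number of steps required ≥ 4.096 V / 6.17 µV = 663857.37.
Need 2^N ≥ 663857.37; 2^19 = 524288, 2^20 = 1048576.
Minimum N = 20.

20 bits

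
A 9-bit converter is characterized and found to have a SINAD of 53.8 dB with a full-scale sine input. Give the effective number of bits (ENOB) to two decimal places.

8.64 bits

ENOB = (SINAD − 1.76) / 6.02 = (53.8 − 1.76)/6.02 = 8.645.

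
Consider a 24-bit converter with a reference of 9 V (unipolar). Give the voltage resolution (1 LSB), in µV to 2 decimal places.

0.54 µV

Full-scale span = 9 V.
LSB = 9 / 2^24 = 9 / 16777216 = 5.36442e-07 V = 0.54 µV.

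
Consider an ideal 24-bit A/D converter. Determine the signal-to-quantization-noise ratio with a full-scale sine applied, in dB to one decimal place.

146.2 dB

SNR ≈ 6.02·N + 1.76 dB = 6.02·24 + 1.76 = 146.24 dB.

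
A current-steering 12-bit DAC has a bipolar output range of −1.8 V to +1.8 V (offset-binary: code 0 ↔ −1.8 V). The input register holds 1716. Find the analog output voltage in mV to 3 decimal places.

-291.797 mV

LSB = 3.6 V / 2^12 = 0.879 mV.
V_out = (−1.8) + 1716 × 0.000878906 V = -0.291797 V.
= -291.797 mV.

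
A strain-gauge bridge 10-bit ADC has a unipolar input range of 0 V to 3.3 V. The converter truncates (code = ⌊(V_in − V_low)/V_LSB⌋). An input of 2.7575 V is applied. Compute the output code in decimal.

code 855

LSB = 3.3 V / 1024 = 3.223 mV.
(V_in − V_low)/LSB = (2.7575 − 0) / 0.00322266 = 855.661.
So the output code is 855.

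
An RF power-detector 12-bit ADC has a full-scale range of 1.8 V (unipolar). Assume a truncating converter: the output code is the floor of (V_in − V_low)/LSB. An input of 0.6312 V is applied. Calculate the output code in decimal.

code 1436

Full-scale span = 1.8 V; LSB = 1.8/2^12 = 439.45 µV.
(V_in − V_low)/LSB = (0.6312 − 0) / 0.000439453 = 1436.331.
⌊·⌋(1436.331) = 1436.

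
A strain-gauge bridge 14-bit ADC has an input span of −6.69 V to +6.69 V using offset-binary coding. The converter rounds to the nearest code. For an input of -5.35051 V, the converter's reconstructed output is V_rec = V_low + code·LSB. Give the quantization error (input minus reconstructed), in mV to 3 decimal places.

0.183 mV

Step size: 13.38 V ÷ 2^14 = 0.817 mV.
(-5.35051 − (−6.69))/0.00081665 = 1640.2245; round gives code 1640.
Code 1640 maps back to (−6.69) + 1640×0.00081665 V = -5.3506934 V.
Difference: 0.000183359 V → 0.183 mV.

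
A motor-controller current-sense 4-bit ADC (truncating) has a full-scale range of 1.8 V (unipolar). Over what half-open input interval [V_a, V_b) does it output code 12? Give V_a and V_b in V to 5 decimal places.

LSB = 1.8/2^4 = 112.500 mV.
V_a = V_low + 12·LSB = 1.35 V; V_b = V_low + 13·LSB = 1.4625 V.

[1.35000 V, 1.46250 V)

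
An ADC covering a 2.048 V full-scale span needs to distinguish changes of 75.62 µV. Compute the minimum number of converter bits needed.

Number of steps required ≥ 2.048 V / 75.62 µV = 27082.78.
Need 2^N ≥ 27082.78; 2^14 = 16384, 2^15 = 32768.
Minimum N = 15.

15 bits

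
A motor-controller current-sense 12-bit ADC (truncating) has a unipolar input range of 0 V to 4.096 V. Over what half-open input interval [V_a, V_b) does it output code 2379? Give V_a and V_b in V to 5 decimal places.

[2.37900 V, 2.38000 V)

LSB = 4.096/2^12 = 1.000 mV.
V_a = V_low + 2379·LSB = 2.379 V; V_b = V_low + 2380·LSB = 2.38 V.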